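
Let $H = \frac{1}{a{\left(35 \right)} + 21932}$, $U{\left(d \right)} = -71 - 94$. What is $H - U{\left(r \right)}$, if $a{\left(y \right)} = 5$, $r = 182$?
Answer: $\frac{3619606}{21937} \approx 165.0$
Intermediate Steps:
$U{\left(d \right)} = -165$ ($U{\left(d \right)} = -71 - 94 = -165$)
$H = \frac{1}{21937}$ ($H = \frac{1}{5 + 21932} = \frac{1}{21937} \approx 4.5585 \cdot 10^{-5}$)
$H - U{\left(r \right)} = \frac{1}{21937} - -165 = \frac{1}{21937} + 165 = \frac{3619606}{21937}$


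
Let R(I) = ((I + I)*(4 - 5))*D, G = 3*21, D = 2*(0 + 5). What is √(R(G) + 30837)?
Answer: √29577 ≈ 171.98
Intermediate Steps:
D = 10 (D = 2*5 = 10)
G = 63
R(I) = -20*I (R(I) = ((I + I)*(4 - 5))*10 = ((2*I)*(-1))*10 = -2*I*10 = -20*I)
√(R(G) + 30837) = √(-20*63 + 30837) = √(-1260 + 30837) = √29577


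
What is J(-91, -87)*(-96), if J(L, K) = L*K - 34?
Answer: -756768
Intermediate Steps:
J(L, K) = -34 + K*L (J(L, K) = K*L - 34 = -34 + K*L)
J(-91, -87)*(-96) = (-34 - 87*(-91))*(-96) = (-34 + 7917)*(-96) = 7883*(-96) = -756768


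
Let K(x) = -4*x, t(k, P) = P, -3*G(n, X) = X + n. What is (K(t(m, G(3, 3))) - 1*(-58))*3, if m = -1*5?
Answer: 198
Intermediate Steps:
G(n, X) = -X/3 - n/3 (G(n, X) = -(X + n)/3 = -X/3 - n/3)
m = -5
(K(t(m, G(3, 3))) - 1*(-58))*3 = (-4*(-⅓*3 - ⅓*3) - 1*(-58))*3 = (-4*(-1 - 1) + 58)*3 = (-4*(-2) + 58)*3 = (8 + 58)*3 = 66*3 = 198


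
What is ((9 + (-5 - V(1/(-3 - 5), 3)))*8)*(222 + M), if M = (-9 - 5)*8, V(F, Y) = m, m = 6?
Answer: -1760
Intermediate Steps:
V(F, Y) = 6
M = -112 (M = -14*8 = -112)
((9 + (-5 - V(1/(-3 - 5), 3)))*8)*(222 + M) = ((9 + (-5 - 1*6))*8)*(222 - 112) = ((9 + (-5 - 6))*8)*110 = ((9 - 11)*8)*110 = -2*8*110 = -16*110 = -1760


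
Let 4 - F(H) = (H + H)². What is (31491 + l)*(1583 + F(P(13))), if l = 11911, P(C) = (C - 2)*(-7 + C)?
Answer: -687357474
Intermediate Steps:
P(C) = (-7 + C)*(-2 + C) (P(C) = (-2 + C)*(-7 + C) = (-7 + C)*(-2 + C))
F(H) = 4 - 4*H² (F(H) = 4 - (H + H)² = 4 - (2*H)² = 4 - 4*H²)
(31491 + l)*(1583 + F(P(13))) = (31491 + 11911)*(1583 + (4 - 4*(14 + 13² - 9*13)²)) = 43402*(1583 + (4 - 4*(14 + 169 - 117)²)) = 43402*(1583 + (4 - 4*66²)) = 43402*(1583 + (4 - 4*4356)) = 43402*(1583 + (4 - 17424)) = 43402*(1583 - 17420) = 43402*(-15837) = -687357474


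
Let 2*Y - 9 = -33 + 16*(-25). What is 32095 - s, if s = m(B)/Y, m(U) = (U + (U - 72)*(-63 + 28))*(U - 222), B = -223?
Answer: 1154375/106 ≈ 10890.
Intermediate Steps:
m(U) = (-222 + U)*(2520 - 34*U) (m(U) = (U + (-72 + U)*(-35))*(-222 + U) = (U + (2520 - 35*U))*(-222 + U) = (2520 - 34*U)*(-222 + U) = (-222 + U)*(2520 - 34*U))
Y = -212 (Y = 9/2 + (-33 + 16*(-25))/2 = 9/2 + (-33 - 400)/2 = 9/2 + (½)*(-433) = 9/2 - 433/2 = -212)
s = 2247695/106 (s = (-559440 - 34*(-223)² + 10068*(-223))/(-212) = (-559440 - 34*49729 - 2245164)*(-1/212) = (-559440 - 1690786 - 2245164)*(-1/212) = -4495390*(-1/212) = 2247695/106 ≈ 21205.)
32095 - s = 32095 - 1*2247695/106 = 32095 - 2247695/106 = 1154375/106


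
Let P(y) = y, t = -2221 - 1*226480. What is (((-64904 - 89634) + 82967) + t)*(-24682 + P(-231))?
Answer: 7480676336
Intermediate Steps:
t = -228701 (t = -2221 - 226480 = -228701)
(((-64904 - 89634) + 82967) + t)*(-24682 + P(-231)) = (((-64904 - 89634) + 82967) - 228701)*(-24682 - 231) = ((-154538 + 82967) - 228701)*(-24913) = (-71571 - 228701)*(-24913) = -300272*(-24913) = 7480676336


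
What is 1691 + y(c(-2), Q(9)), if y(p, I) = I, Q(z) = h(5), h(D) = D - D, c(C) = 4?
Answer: 1691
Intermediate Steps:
h(D) = 0
Q(z) = 0
1691 + y(c(-2), Q(9)) = 1691 + 0 = 1691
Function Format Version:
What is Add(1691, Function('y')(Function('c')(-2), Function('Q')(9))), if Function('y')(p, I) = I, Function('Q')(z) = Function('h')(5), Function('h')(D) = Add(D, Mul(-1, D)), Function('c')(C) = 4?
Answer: 1691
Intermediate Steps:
Function('h')(D) = 0
Function('Q')(z) = 0
Add(1691, Function('y')(Function('c')(-2), Function('Q')(9))) = Add(1691, 0) = 1691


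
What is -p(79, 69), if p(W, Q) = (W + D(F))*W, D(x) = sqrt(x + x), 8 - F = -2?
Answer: -6241 - 158*sqrt(5) ≈ -6594.3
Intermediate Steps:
F = 10 (F = 8 - 1*(-2) = 8 + 2 = 10)
D(x) = sqrt(2)*sqrt(x) (D(x) = sqrt(2*x) = sqrt(2)*sqrt(x))
p(W, Q) = W*(W + 2*sqrt(5)) (p(W, Q) = (W + sqrt(2)*sqrt(10))*W = (W + 2*sqrt(5))*W = W*(W + 2*sqrt(5)))
-p(79, 69) = -79*(79 + 2*sqrt(5)) = -(6241 + 158*sqrt(5)) = -6241 - 158*sqrt(5)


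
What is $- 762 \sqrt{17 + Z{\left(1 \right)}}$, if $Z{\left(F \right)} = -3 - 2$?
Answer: $- 1524 \sqrt{3} \approx -2639.6$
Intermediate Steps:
$Z{\left(F \right)} = -5$ ($Z{\left(F \right)} = -3 - 2 = -5$)
$- 762 \sqrt{17 + Z{\left(1 \right)}} = - 762 \sqrt{17 - 5} = - 762 \sqrt{12} = - 762 \cdot 2 \sqrt{3} = - 1524 \sqrt{3}$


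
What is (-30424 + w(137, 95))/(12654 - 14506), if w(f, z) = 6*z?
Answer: 14927/926 ≈ 16.120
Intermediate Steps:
(-30424 + w(137, 95))/(12654 - 14506) = (-30424 + 6*95)/(12654 - 14506) = (-30424 + 570)/(-1852) = -29854*(-1/1852) = 14927/926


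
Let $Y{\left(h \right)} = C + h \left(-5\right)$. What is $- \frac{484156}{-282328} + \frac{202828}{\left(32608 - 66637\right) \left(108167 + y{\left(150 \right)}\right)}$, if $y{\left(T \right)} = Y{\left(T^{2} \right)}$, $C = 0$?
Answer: $\frac{17861232961519}{10407150526374} \approx 1.7162$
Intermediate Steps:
$Y{\left(h \right)} = - 5 h$ ($Y{\left(h \right)} = 0 + h \left(-5\right) = 0 - 5 h = - 5 h$)
$y{\left(T \right)} = - 5 T^{2}$
$- \frac{484156}{-282328} + \frac{202828}{\left(32608 - 66637\right) \left(108167 + y{\left(150 \right)}\right)} = - \frac{484156}{-282328} + \frac{202828}{\left(32608 - 66637\right) \left(108167 - 5 \cdot 150^{2}\right)} = \left(-484156\right) \left(- \frac{1}{282328}\right) + \frac{202828}{\left(-34029\right) \left(108167 - 112500\right)} = \frac{121039}{70582} + \frac{202828}{\left(-34029\right) \left(108167 - 112500\right)} = \frac{121039}{70582} + \frac{202828}{\left(-34029\right) \left(-4333\right)} = \frac{121039}{70582} + \frac{202828}{147447657} = \frac{17861232961519}{10407150526374}$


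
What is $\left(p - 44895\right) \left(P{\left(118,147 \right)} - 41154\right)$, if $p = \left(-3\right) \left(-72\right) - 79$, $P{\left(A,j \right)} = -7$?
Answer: $1842284038$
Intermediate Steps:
$p = 137$ ($p = 216 - 79 = 137$)
$\left(p - 44895\right) \left(P{\left(118,147 \right)} - 41154\right) = \left(137 - 44895\right) \left(-7 - 41154\right) = \left(-44758\right) \left(-41161\right) = 1842284038$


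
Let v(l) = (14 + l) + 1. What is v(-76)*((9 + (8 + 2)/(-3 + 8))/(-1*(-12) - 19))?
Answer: 671/7 ≈ 95.857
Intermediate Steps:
v(l) = 15 + l
v(-76)*((9 + (8 + 2)/(-3 + 8))/(-1*(-12) - 19)) = (15 - 76)*((9 + (8 + 2)/(-3 + 8))/(-1*(-12) - 19)) = -61*(9 + 10/5)/(12 - 19) = -61*(9 + 10*(⅕))/(-7) = -61*(9 + 2)*(-1)/7 = -671*(-1)/7 = -61*(-11/7) = 671/7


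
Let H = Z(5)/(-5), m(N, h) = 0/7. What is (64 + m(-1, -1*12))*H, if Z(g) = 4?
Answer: -256/5 ≈ -51.200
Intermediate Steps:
m(N, h) = 0 (m(N, h) = 0*(1/7) = 0)
H = -4/5 (H = 4/(-5) = -1/5*4 = -4/5 ≈ -0.80000)
(64 + m(-1, -1*12))*H = (64 + 0)*(-4/5) = 64*(-4/5) = -256/5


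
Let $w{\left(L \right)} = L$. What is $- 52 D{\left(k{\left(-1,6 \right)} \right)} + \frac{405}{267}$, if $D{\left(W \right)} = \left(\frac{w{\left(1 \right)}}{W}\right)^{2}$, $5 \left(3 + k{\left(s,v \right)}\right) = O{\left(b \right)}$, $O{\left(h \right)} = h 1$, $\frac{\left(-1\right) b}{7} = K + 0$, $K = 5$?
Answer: $\frac{2218}{2225} \approx 0.99685$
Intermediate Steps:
$b = -35$ ($b = - 7 \left(5 + 0\right) = \left(-7\right) 5 = -35$)
$O{\left(h \right)} = h$
$k{\left(s,v \right)} = -10$ ($k{\left(s,v \right)} = -3 + \frac{1}{5} \left(-35\right) = -3 - 7 = -10$)
$D{\left(W \right)} = \frac{1}{W^{2}}$ ($D{\left(W \right)} = \left(1 \frac{1}{W}\right)^{2} = \left(\frac{1}{W}\right)^{2} = \frac{1}{W^{2}}$)
$- 52 D{\left(k{\left(-1,6 \right)} \right)} + \frac{405}{267} = - \frac{52}{100} + \frac{405}{267} = \left(-52\right) \frac{1}{100} + 405 \cdot \frac{1}{267} = - \frac{13}{25} + \frac{135}{89} = \frac{2218}{2225}$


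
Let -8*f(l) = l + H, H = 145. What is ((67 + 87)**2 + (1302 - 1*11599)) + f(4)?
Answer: 107203/8 ≈ 13400.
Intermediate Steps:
f(l) = -145/8 - l/8 (f(l) = -(l + 145)/8 = -(145 + l)/8 = -145/8 - l/8)
((67 + 87)**2 + (1302 - 1*11599)) + f(4) = ((67 + 87)**2 + (1302 - 1*11599)) + (-145/8 - 1/8*4) = (154**2 + (1302 - 11599)) + (-145/8 - 1/2) = (23716 - 10297) - 149/8 = 13419 - 149/8 = 107203/8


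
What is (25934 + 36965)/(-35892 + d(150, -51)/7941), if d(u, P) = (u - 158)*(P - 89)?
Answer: -499480959/285017252 ≈ -1.7525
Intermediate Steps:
d(u, P) = (-158 + u)*(-89 + P)
(25934 + 36965)/(-35892 + d(150, -51)/7941) = (25934 + 36965)/(-35892 + (14062 - 158*(-51) - 89*150 - 51*150)/7941) = 62899/(-35892 + (14062 + 8058 - 13350 - 7650)*(1/7941)) = 62899/(-35892 + 1120*(1/7941)) = 62899/(-35892 + 1120/7941) = 62899/(-285017252/7941) = 62899*(-7941/285017252) = -499480959/285017252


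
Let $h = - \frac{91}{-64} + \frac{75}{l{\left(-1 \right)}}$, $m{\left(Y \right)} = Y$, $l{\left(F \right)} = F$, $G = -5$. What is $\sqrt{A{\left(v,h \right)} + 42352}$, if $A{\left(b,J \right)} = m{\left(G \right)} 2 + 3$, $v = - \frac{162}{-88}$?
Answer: $3 \sqrt{4705} \approx 205.78$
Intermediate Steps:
$v = \frac{81}{44}$ ($v = \left(-162\right) \left(- \frac{1}{88}\right) = \frac{81}{44} \approx 1.8409$)
$h = - \frac{4709}{64}$ ($h = - \frac{91}{-64} + \frac{75}{-1} = \left(-91\right) \left(- \frac{1}{64}\right) + 75 \left(-1\right) = \frac{91}{64} - 75 = - \frac{4709}{64} \approx -73.578$)
$A{\left(b,J \right)} = -7$ ($A{\left(b,J \right)} = \left(-5\right) 2 + 3 = -10 + 3 = -7$)
$\sqrt{A{\left(v,h \right)} + 42352} = \sqrt{-7 + 42352} = \sqrt{42345} = 3 \sqrt{4705}$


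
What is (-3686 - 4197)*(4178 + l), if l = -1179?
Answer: -23641117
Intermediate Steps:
(-3686 - 4197)*(4178 + l) = (-3686 - 4197)*(4178 - 1179) = -7883*2999 = -23641117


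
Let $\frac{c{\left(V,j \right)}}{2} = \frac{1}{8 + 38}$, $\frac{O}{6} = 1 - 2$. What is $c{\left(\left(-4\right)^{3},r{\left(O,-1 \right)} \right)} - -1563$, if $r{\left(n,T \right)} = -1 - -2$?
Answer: $\frac{35950}{23} \approx 1563.0$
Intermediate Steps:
$O = -6$ ($O = 6 \left(1 - 2\right) = 6 \left(-1\right) = -6$)
$r{\left(n,T \right)} = 1$ ($r{\left(n,T \right)} = -1 + 2 = 1$)
$c{\left(V,j \right)} = \frac{1}{23}$ ($c{\left(V,j \right)} = \frac{2}{8 + 38} = \frac{2}{46} = 2 \cdot \frac{1}{46} = \frac{1}{23}$)
$c{\left(\left(-4\right)^{3},r{\left(O,-1 \right)} \right)} - -1563 = \frac{1}{23} - -1563 = \frac{1}{23} + 1563 = \frac{35950}{23}$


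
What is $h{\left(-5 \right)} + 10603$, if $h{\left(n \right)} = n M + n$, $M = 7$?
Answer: $10563$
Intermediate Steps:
$h{\left(n \right)} = 8 n$ ($h{\left(n \right)} = n 7 + n = 7 n + n = 8 n$)
$h{\left(-5 \right)} + 10603 = 8 \left(-5\right) + 10603 = -40 + 10603 = 10563$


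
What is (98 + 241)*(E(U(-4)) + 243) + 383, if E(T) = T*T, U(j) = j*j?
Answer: 169544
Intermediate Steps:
U(j) = j²
E(T) = T²
(98 + 241)*(E(U(-4)) + 243) + 383 = (98 + 241)*(((-4)²)² + 243) + 383 = 339*(16² + 243) + 383 = 339*(256 + 243) + 383 = 339*499 + 383 = 169161 + 383 = 169544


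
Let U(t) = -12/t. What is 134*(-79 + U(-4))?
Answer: -10184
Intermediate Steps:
134*(-79 + U(-4)) = 134*(-79 - 12/(-4)) = 134*(-79 - 12*(-1/4)) = 134*(-79 + 3) = 134*(-76) = -10184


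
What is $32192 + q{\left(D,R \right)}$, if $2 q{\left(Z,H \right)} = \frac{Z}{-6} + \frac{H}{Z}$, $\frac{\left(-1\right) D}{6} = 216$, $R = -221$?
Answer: $\frac{83721821}{2592} \approx 32300.0$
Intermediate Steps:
$D = -1296$ ($D = \left(-6\right) 216 = -1296$)
$q{\left(Z,H \right)} = - \frac{Z}{12} + \frac{H}{2 Z}$ ($q{\left(Z,H \right)} = \frac{\frac{Z}{-6} + \frac{H}{Z}}{2} = \frac{Z \left(- \frac{1}{6}\right) + \frac{H}{Z}}{2} = \frac{- \frac{Z}{6} + \frac{H}{Z}}{2} = - \frac{Z}{12} + \frac{H}{2 Z}$)
$32192 + q{\left(D,R \right)} = 32192 + \left(\left(- \frac{1}{12}\right) \left(-1296\right) + \frac{1}{2} \left(-221\right) \frac{1}{-1296}\right) = 32192 + \left(108 + \frac{1}{2} \left(-221\right) \left(- \frac{1}{1296}\right)\right) = 32192 + \left(108 + \frac{221}{2592}\right) = 32192 + \frac{280157}{2592} = \frac{83721821}{2592}$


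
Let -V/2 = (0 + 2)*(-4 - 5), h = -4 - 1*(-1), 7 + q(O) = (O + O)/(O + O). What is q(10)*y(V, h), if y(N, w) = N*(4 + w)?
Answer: -216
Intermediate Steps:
q(O) = -6 (q(O) = -7 + (O + O)/(O + O) = -7 + (2*O)/((2*O)) = -7 + (2*O)*(1/(2*O)) = -7 + 1 = -6)
h = -3 (h = -4 + 1 = -3)
V = 36 (V = -2*(0 + 2)*(-4 - 5) = -4*(-9) = -2*(-18) = 36)
q(10)*y(V, h) = -216*(4 - 3) = -216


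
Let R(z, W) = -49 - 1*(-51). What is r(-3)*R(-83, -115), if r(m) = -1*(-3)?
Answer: 6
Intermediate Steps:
r(m) = 3
R(z, W) = 2 (R(z, W) = -49 + 51 = 2)
r(-3)*R(-83, -115) = 3*2 = 6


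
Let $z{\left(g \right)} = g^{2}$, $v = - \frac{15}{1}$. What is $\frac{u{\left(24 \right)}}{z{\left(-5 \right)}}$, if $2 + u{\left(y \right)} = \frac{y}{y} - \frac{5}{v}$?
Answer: $- \frac{2}{75} \approx -0.026667$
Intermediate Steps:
$v = -15$ ($v = \left(-15\right) 1 = -15$)
$u{\left(y \right)} = - \frac{2}{3}$ ($u{\left(y \right)} = -2 + \left(\frac{y}{y} - \frac{5}{-15}\right) = -2 + \left(1 - - \frac{1}{3}\right) = -2 + \left(1 + \frac{1}{3}\right) = -2 + \frac{4}{3} = - \frac{2}{3}$)
$\frac{u{\left(24 \right)}}{z{\left(-5 \right)}} = - \frac{2}{3 \left(-5\right)^{2}} = - \frac{2}{3 \cdot 25} = \left(- \frac{2}{3}\right) \frac{1}{25} = - \frac{2}{75}$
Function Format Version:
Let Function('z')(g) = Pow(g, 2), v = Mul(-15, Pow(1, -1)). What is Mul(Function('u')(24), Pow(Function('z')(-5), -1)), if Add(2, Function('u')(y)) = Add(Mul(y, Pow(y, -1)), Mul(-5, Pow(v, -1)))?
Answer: Rational(-2, 75) ≈ -0.026667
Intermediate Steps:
v = -15 (v = Mul(-15, 1) = -15)
Function('u')(y) = Rational(-2, 3) (Function('u')(y) = Add(-2, Add(Mul(y, Pow(y, -1)), Mul(-5, Pow(-15, -1)))) = Add(-2, Add(1, Mul(-5, Rational(-1, 15)))) = Add(-2, Add(1, Rational(1, 3))) = Add(-2, Rational(4, 3)) = Rational(-2, 3))
Mul(Function('u')(24), Pow(Function('z')(-5), -1)) = Mul(Rational(-2, 3), Pow(Pow(-5, 2), -1)) = Mul(Rational(-2, 3), Pow(25, -1)) = Mul(Rational(-2, 3), Rational(1, 25)) = Rational(-2, 75)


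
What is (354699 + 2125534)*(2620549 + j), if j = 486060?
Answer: 7705114159897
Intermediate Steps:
(354699 + 2125534)*(2620549 + j) = (354699 + 2125534)*(2620549 + 486060) = 2480233*3106609 = 7705114159897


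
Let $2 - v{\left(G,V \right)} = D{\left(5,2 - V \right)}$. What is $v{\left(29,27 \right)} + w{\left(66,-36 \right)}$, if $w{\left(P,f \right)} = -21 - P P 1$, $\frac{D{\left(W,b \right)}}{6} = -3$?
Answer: $-4357$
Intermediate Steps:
$D{\left(W,b \right)} = -18$ ($D{\left(W,b \right)} = 6 \left(-3\right) = -18$)
$v{\left(G,V \right)} = 20$ ($v{\left(G,V \right)} = 2 - -18 = 2 + 18 = 20$)
$w{\left(P,f \right)} = -21 - P^{2}$ ($w{\left(P,f \right)} = -21 - P^{2} \cdot 1 = -21 - P^{2}$)
$v{\left(29,27 \right)} + w{\left(66,-36 \right)} = 20 - 4377 = -4357$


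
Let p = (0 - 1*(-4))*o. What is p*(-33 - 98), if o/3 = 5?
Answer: -7860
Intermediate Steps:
o = 15 (o = 3*5 = 15)
p = 60 (p = (0 - 1*(-4))*15 = (0 + 4)*15 = 4*15 = 60)
p*(-33 - 98) = 60*(-33 - 98) = 60*(-131) = -7860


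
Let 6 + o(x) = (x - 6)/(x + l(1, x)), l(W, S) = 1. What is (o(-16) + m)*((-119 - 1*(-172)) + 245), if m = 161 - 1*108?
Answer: 216646/15 ≈ 14443.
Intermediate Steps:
m = 53 (m = 161 - 108 = 53)
o(x) = -6 + (-6 + x)/(1 + x) (o(x) = -6 + (x - 6)/(x + 1) = -6 + (-6 + x)/(1 + x))
(o(-16) + m)*((-119 - 1*(-172)) + 245) = ((-12 - 5*(-16))/(1 - 16) + 53)*((-119 - 1*(-172)) + 245) = ((-12 + 80)/(-15) + 53)*((-119 + 172) + 245) = (-1/15*68 + 53)*(53 + 245) = (-68/15 + 53)*298 = (727/15)*298 = 216646/15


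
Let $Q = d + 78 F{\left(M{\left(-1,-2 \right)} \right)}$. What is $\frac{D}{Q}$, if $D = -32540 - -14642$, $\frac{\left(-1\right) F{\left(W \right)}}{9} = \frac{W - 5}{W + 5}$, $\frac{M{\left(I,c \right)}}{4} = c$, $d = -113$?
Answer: $\frac{17898}{3155} \approx 5.6729$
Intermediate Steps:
$M{\left(I,c \right)} = 4 c$
$F{\left(W \right)} = - \frac{9 \left(-5 + W\right)}{5 + W}$ ($F{\left(W \right)} = - 9 \frac{W - 5}{W + 5} = - 9 \frac{-5 + W}{5 + W} = - \frac{9 \left(-5 + W\right)}{5 + W}$)
$D = -17898$ ($D = -32540 + 14642 = -17898$)
$Q = -3155$ ($Q = -113 + 78 \frac{9 \left(5 - 4 \left(-2\right)\right)}{5 + 4 \left(-2\right)} = -113 + 78 \frac{9 \left(5 - -8\right)}{5 - 8} = -113 + 78 \frac{9 \left(5 + 8\right)}{-3} = -113 + 78 \cdot 9 \left(- \frac{1}{3}\right) 13 = -113 + 78 \left(-39\right) = -113 - 3042 = -3155$)
$\frac{D}{Q} = - \frac{17898}{-3155} = \left(-17898\right) \left(- \frac{1}{3155}\right) = \frac{17898}{3155}$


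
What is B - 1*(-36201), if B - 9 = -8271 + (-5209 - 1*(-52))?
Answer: 22782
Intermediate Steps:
B = -13419 (B = 9 + (-8271 + (-5209 - 1*(-52))) = 9 + (-8271 + (-5209 + 52)) = 9 + (-8271 - 5157) = 9 - 13428 = -13419)
B - 1*(-36201) = -13419 - 1*(-36201) = -13419 + 36201 = 22782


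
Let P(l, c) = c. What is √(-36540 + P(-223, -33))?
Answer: I*√36573 ≈ 191.24*I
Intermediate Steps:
√(-36540 + P(-223, -33)) = √(-36540 - 33) = √(-36573) = I*√36573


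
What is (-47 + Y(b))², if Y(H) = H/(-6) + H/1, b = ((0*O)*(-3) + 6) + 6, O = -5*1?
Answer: 1369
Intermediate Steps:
O = -5
b = 12 (b = ((0*(-5))*(-3) + 6) + 6 = (0*(-3) + 6) + 6 = (0 + 6) + 6 = 6 + 6 = 12)
Y(H) = 5*H/6 (Y(H) = H*(-⅙) + H*1 = -H/6 + H = 5*H/6)
(-47 + Y(b))² = (-47 + (⅚)*12)² = (-47 + 10)² = (-37)² = 1369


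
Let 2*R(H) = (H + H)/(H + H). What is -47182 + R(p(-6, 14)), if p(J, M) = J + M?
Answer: -94363/2 ≈ -47182.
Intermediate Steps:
R(H) = ½ (R(H) = ((H + H)/(H + H))/2 = ((2*H)/((2*H)))/2 = ((2*H)*(1/(2*H)))/2 = (½)*1 = ½)
-47182 + R(p(-6, 14)) = -47182 + ½ = -94363/2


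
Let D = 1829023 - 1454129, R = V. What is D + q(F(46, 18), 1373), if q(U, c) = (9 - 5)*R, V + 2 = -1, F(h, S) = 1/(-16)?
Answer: 374882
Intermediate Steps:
F(h, S) = -1/16
V = -3 (V = -2 - 1 = -3)
R = -3
q(U, c) = -12 (q(U, c) = (9 - 5)*(-3) = 4*(-3) = -12)
D = 374894
D + q(F(46, 18), 1373) = 374894 - 12 = 374882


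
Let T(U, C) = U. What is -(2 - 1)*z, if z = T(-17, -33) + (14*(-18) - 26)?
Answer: 295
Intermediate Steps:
z = -295 (z = -17 + (14*(-18) - 26) = -17 + (-252 - 26) = -17 - 278 = -295)
-(2 - 1)*z = -(2 - 1)*(-295) = -(-295) = -1*(-295) = 295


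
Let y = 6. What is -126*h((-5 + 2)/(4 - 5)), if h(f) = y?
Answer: -756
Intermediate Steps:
h(f) = 6
-126*h((-5 + 2)/(4 - 5)) = -126*6 = -756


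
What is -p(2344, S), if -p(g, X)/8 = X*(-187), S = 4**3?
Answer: -95744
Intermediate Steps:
S = 64
p(g, X) = 1496*X (p(g, X) = -8*X*(-187) = -(-1496)*X = 1496*X)
-p(2344, S) = -1496*64 = -1*95744 = -95744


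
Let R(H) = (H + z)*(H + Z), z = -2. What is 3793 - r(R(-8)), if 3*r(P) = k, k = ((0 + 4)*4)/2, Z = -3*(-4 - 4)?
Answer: 11371/3 ≈ 3790.3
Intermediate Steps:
Z = 24 (Z = -3*(-8) = 24)
R(H) = (-2 + H)*(24 + H) (R(H) = (H - 2)*(H + 24) = (-2 + H)*(24 + H))
k = 8 (k = (4*4)*(1/2) = 16*(1/2) = 8)
r(P) = 8/3 (r(P) = (1/3)*8 = 8/3)
3793 - r(R(-8)) = 3793 - 1*8/3 = 3793 - 8/3 = 11371/3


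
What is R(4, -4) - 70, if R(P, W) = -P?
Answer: -74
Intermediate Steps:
R(4, -4) - 70 = -1*4 - 70 = -4 - 70 = -74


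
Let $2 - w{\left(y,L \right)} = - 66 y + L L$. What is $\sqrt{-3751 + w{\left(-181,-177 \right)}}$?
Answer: $4 i \sqrt{2939} \approx 216.85 i$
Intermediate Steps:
$w{\left(y,L \right)} = 2 - L^{2} + 66 y$ ($w{\left(y,L \right)} = 2 - \left(- 66 y + L L\right) = 2 - \left(- 66 y + L^{2}\right) = 2 - \left(L^{2} - 66 y\right) = 2 - L^{2} + 66 y$)
$\sqrt{-3751 + w{\left(-181,-177 \right)}} = \sqrt{-3751 + \left(2 - \left(-177\right)^{2} + 66 \left(-181\right)\right)} = \sqrt{-3751 - 43273} = \sqrt{-47024} = 4 i \sqrt{2939}$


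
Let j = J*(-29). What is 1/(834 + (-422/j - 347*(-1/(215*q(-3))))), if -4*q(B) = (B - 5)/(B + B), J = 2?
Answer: 6235/5215166 ≈ 0.0011956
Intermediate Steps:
q(B) = -(-5 + B)/(8*B) (q(B) = -(B - 5)/(4*(B + B)) = -(-5 + B)/(4*(2*B)) = -(-5 + B)*1/(2*B)/4 = -(-5 + B)/(8*B))
j = -58 (j = 2*(-29) = -58)
1/(834 + (-422/j - 347*(-1/(215*q(-3))))) = 1/(834 + (-422/(-58) - 347*24/(215*(5 - 1*(-3))))) = 1/(834 + (-422*(-1/58) - 347*24/(215*(5 + 3)))) = 1/(834 + (211/29 - 347/(43*(((⅛)*(-⅓)*8)*(-5))))) = 1/(834 + (211/29 - 347/(43*(-⅓*(-5))))) = 1/(834 + (211/29 - 347/(43*(5/3)))) = 1/(834 + (211/29 - 347/215/3)) = 1/(834 + (211/29 - 347*3/215)) = 1/(834 + (211/29 - 1041/215)) = 1/(834 + 15176/6235) = 1/(5215166/6235) = 6235/5215166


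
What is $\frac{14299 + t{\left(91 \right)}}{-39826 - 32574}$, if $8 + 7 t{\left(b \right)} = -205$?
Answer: $- \frac{2497}{12670} \approx -0.19708$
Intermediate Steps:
$t{\left(b \right)} = - \frac{213}{7}$ ($t{\left(b \right)} = - \frac{8}{7} + \frac{1}{7} \left(-205\right) = - \frac{8}{7} - \frac{205}{7} = - \frac{213}{7}$)
$\frac{14299 + t{\left(91 \right)}}{-39826 - 32574} = \frac{14299 - \frac{213}{7}}{-39826 - 32574} = \frac{99880}{7 \left(-39826 - 32574\right)} = \frac{99880}{7 \left(-72400\right)} = \frac{99880}{7} \left(- \frac{1}{72400}\right) = - \frac{2497}{12670}$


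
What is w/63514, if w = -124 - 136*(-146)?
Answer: 9866/31757 ≈ 0.31067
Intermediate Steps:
w = 19732 (w = -124 + 19856 = 19732)
w/63514 = 19732/63514 = 19732*(1/63514) = 9866/31757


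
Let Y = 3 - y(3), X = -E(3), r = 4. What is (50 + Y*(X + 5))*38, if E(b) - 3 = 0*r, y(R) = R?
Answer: 1900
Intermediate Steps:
E(b) = 3 (E(b) = 3 + 0*4 = 3 + 0 = 3)
X = -3 (X = -1*3 = -3)
Y = 0 (Y = 3 - 1*3 = 3 - 3 = 0)
(50 + Y*(X + 5))*38 = (50 + 0*(-3 + 5))*38 = (50 + 0*2)*38 = (50 + 0)*38 = 50*38 = 1900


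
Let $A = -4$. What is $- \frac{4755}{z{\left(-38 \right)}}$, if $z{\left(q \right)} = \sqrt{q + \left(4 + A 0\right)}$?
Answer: $\frac{4755 i \sqrt{34}}{34} \approx 815.48 i$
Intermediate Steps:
$z{\left(q \right)} = \sqrt{4 + q}$ ($z{\left(q \right)} = \sqrt{q + \left(4 - 0\right)} = \sqrt{q + \left(4 + 0\right)} = \sqrt{q + 4} = \sqrt{4 + q}$)
$- \frac{4755}{z{\left(-38 \right)}} = - \frac{4755}{\sqrt{4 - 38}} = - \frac{4755}{\sqrt{-34}} = - \frac{4755}{i \sqrt{34}} = - 4755 \left(- \frac{i \sqrt{34}}{34}\right) = \frac{4755 i \sqrt{34}}{34}$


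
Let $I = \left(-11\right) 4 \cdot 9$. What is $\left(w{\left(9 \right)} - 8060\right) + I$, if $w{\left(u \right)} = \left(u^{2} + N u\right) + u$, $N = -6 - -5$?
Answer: $-8375$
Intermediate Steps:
$N = -1$ ($N = -6 + 5 = -1$)
$w{\left(u \right)} = u^{2}$ ($w{\left(u \right)} = \left(u^{2} - u\right) + u = u^{2}$)
$I = -396$ ($I = \left(-44\right) 9 = -396$)
$\left(w{\left(9 \right)} - 8060\right) + I = \left(9^{2} - 8060\right) - 396 = \left(81 - 8060\right) - 396 = -7979 - 396 = -8375$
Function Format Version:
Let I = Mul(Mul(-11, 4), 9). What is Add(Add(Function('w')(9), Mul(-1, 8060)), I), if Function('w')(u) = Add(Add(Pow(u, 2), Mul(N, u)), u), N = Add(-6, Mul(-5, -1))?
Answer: -8375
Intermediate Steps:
N = -1 (N = Add(-6, 5) = -1)
Function('w')(u) = Pow(u, 2) (Function('w')(u) = Add(Add(Pow(u, 2), Mul(-1, u)), u) = Pow(u, 2))
I = -396 (I = Mul(-44, 9) = -396)
Add(Add(Function('w')(9), Mul(-1, 8060)), I) = Add(Add(Pow(9, 2), Mul(-1, 8060)), -396) = Add(Add(81, -8060), -396) = Add(-7979, -396) = -8375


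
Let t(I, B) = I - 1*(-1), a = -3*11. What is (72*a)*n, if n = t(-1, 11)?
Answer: 0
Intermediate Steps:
a = -33
t(I, B) = 1 + I (t(I, B) = I + 1 = 1 + I)
n = 0 (n = 1 - 1 = 0)
(72*a)*n = (72*(-33))*0 = -2376*0 = 0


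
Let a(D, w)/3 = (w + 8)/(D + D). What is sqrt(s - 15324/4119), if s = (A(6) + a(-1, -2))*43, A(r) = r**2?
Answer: sqrt(2181621485)/1373 ≈ 34.019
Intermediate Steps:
a(D, w) = 3*(8 + w)/(2*D) (a(D, w) = 3*((w + 8)/(D + D)) = 3*((8 + w)/((2*D))) = 3*((8 + w)*(1/(2*D))) = 3*((8 + w)/(2*D)) = 3*(8 + w)/(2*D))
s = 1161 (s = (6**2 + (3/2)*(8 - 2)/(-1))*43 = (36 + (3/2)*(-1)*6)*43 = (36 - 9)*43 = 27*43 = 1161)
sqrt(s - 15324/4119) = sqrt(1161 - 15324/4119) = sqrt(1161 - 1*5108/1373) = sqrt(1161 - 5108/1373) = sqrt(1588945/1373) = sqrt(2181621485)/1373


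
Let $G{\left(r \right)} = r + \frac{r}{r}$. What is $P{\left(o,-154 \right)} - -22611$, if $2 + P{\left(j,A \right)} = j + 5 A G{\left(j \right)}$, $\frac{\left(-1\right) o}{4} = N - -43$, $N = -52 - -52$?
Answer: $154107$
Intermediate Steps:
$N = 0$ ($N = -52 + 52 = 0$)
$o = -172$ ($o = - 4 \left(0 - -43\right) = - 4 \left(0 + 43\right) = \left(-4\right) 43 = -172$)
$G{\left(r \right)} = 1 + r$ ($G{\left(r \right)} = r + 1 = 1 + r$)
$P{\left(j,A \right)} = -2 + j + 5 A \left(1 + j\right)$ ($P{\left(j,A \right)} = -2 + \left(j + 5 A \left(1 + j\right)\right) = -2 + j + 5 A \left(1 + j\right)$)
$P{\left(o,-154 \right)} - -22611 = \left(-2 - 172 + 5 \left(-154\right) \left(1 - 172\right)\right) - -22611 = \left(-2 - 172 + 5 \left(-154\right) \left(-171\right)\right) + 22611 = \left(-2 - 172 + 131670\right) + 22611 = 131496 + 22611 = 154107$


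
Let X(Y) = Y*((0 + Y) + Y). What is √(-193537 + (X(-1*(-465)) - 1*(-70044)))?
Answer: √308957 ≈ 555.84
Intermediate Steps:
X(Y) = 2*Y² (X(Y) = Y*(Y + Y) = Y*(2*Y) = 2*Y²)
√(-193537 + (X(-1*(-465)) - 1*(-70044))) = √(-193537 + (2*(-1*(-465))² - 1*(-70044))) = √(-193537 + (2*465² + 70044)) = √(-193537 + (2*216225 + 70044)) = √(-193537 + (432450 + 70044)) = √(-193537 + 502494) = √308957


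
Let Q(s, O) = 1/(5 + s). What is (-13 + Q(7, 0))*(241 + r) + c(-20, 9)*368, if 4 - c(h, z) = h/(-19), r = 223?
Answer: -279796/57 ≈ -4908.7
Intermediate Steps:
c(h, z) = 4 + h/19 (c(h, z) = 4 - h/(-19) = 4 - h*(-1)/19 = 4 - (-1)*h/19 = 4 + h/19)
(-13 + Q(7, 0))*(241 + r) + c(-20, 9)*368 = (-13 + 1/(5 + 7))*(241 + 223) + (4 + (1/19)*(-20))*368 = (-13 + 1/12)*464 + (4 - 20/19)*368 = (-13 + 1/12)*464 + (56/19)*368 = -155/12*464 + 20608/19 = -17980/3 + 20608/19 = -279796/57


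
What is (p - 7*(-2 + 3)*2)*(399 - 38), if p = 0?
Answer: -5054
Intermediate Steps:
(p - 7*(-2 + 3)*2)*(399 - 38) = (0 - 7*(-2 + 3)*2)*(399 - 38) = (0 - 7*2)*361 = (0 - 14)*361 = -14*361 = -5054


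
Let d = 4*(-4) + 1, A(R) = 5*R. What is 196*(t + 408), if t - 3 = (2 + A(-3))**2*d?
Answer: -416304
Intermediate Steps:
d = -15 (d = -16 + 1 = -15)
t = -2532 (t = 3 + (2 + 5*(-3))**2*(-15) = 3 + (2 - 15)**2*(-15) = 3 + (-13)**2*(-15) = 3 + 169*(-15) = 3 - 2535 = -2532)
196*(t + 408) = 196*(-2532 + 408) = 196*(-2124) = -416304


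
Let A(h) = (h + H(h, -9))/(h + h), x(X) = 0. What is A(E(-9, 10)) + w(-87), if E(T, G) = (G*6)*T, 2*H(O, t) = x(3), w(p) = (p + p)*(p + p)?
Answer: 60553/2 ≈ 30277.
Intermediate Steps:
w(p) = 4*p² (w(p) = (2*p)*(2*p) = 4*p²)
H(O, t) = 0 (H(O, t) = (½)*0 = 0)
E(T, G) = 6*G*T (E(T, G) = (6*G)*T = 6*G*T)
A(h) = ½ (A(h) = (h + 0)/(h + h) = h/((2*h)) = h*(1/(2*h)) = ½)
A(E(-9, 10)) + w(-87) = ½ + 4*(-87)² = ½ + 4*7569 = ½ + 30276 = 60553/2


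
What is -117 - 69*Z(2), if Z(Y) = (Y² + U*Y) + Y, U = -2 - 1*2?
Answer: 21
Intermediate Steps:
U = -4 (U = -2 - 2 = -4)
Z(Y) = Y² - 3*Y (Z(Y) = (Y² - 4*Y) + Y = Y² - 3*Y)
-117 - 69*Z(2) = -117 - 138*(-3 + 2) = -117 - 138*(-1) = -117 - 69*(-2) = -117 + 138 = 21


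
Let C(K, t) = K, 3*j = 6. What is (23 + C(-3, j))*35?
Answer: 700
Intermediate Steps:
j = 2 (j = (1/3)*6 = 2)
(23 + C(-3, j))*35 = (23 - 3)*35 = 20*35 = 700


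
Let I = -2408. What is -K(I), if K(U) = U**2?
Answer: -5798464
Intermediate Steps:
-K(I) = -1*(-2408)**2 = -1*5798464 = -5798464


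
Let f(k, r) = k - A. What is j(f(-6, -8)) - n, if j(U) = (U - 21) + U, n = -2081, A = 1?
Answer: 2046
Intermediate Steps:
f(k, r) = -1 + k (f(k, r) = k - 1*1 = k - 1 = -1 + k)
j(U) = -21 + 2*U (j(U) = (-21 + U) + U = -21 + 2*U)
j(f(-6, -8)) - n = (-21 + 2*(-1 - 6)) - 1*(-2081) = (-21 + 2*(-7)) + 2081 = (-21 - 14) + 2081 = -35 + 2081 = 2046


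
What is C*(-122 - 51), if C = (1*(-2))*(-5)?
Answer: -1730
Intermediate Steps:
C = 10 (C = -2*(-5) = 10)
C*(-122 - 51) = 10*(-122 - 51) = 10*(-173) = -1730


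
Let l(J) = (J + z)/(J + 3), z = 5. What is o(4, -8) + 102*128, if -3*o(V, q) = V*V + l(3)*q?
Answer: 117488/9 ≈ 13054.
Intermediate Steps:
l(J) = (5 + J)/(3 + J) (l(J) = (J + 5)/(J + 3) = (5 + J)/(3 + J))
o(V, q) = -4*q/9 - V²/3 (o(V, q) = -(V*V + ((5 + 3)/(3 + 3))*q)/3 = -(V² + (8/6)*q)/3 = -(V² + ((⅙)*8)*q)/3 = -(V² + 4*q/3)/3 = -4*q/9 - V²/3)
o(4, -8) + 102*128 = (-4/9*(-8) - ⅓*4²) + 102*128 = (32/9 - ⅓*16) + 13056 = (32/9 - 16/3) + 13056 = -16/9 + 13056 = 117488/9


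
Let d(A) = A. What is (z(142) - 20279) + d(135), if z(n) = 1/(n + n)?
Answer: -5720895/284 ≈ -20144.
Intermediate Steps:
z(n) = 1/(2*n)
(z(142) - 20279) + d(135) = ((½)/142 - 20279) + 135 = ((½)*(1/142) - 20279) + 135 = (1/284 - 20279) + 135 = -5759235/284 + 135 = -5720895/284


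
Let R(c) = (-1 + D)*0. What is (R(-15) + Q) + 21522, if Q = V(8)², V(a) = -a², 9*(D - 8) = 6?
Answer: 25618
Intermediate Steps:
D = 26/3 (D = 8 + (⅑)*6 = 8 + ⅔ = 26/3 ≈ 8.6667)
R(c) = 0 (R(c) = (-1 + 26/3)*0 = (23/3)*0 = 0)
Q = 4096 (Q = (-1*8²)² = (-1*64)² = (-64)² = 4096)
(R(-15) + Q) + 21522 = (0 + 4096) + 21522 = 4096 + 21522 = 25618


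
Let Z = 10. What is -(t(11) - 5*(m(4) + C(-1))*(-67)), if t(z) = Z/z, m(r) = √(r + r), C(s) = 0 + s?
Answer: 3675/11 - 670*√2 ≈ -613.43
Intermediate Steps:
C(s) = s
m(r) = √2*√r (m(r) = √(2*r) = √2*√r)
t(z) = 10/z
-(t(11) - 5*(m(4) + C(-1))*(-67)) = -(10/11 - 5*(√2*√4 - 1)*(-67)) = -(10*(1/11) - 5*(√2*2 - 1)*(-67)) = -(10/11 - 5*(2*√2 - 1)*(-67)) = -(10/11 - 5*(-1 + 2*√2)*(-67)) = -(10/11 + (5 - 10*√2)*(-67)) = -(10/11 + (-335 + 670*√2)) = -(-3675/11 + 670*√2) = 3675/11 - 670*√2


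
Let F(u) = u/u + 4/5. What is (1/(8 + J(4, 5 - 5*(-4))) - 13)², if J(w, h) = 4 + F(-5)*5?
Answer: 73984/441 ≈ 167.76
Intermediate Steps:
F(u) = 9/5 (F(u) = 1 + 4*(⅕) = 1 + ⅘ = 9/5)
J(w, h) = 13 (J(w, h) = 4 + (9/5)*5 = 4 + 9 = 13)
(1/(8 + J(4, 5 - 5*(-4))) - 13)² = (1/(8 + 13) - 13)² = (1/21 - 13)² = (-272/21)² = 73984/441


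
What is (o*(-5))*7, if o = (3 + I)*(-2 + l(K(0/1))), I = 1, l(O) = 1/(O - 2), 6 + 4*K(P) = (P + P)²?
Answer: 320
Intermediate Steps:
K(P) = -3/2 + P² (K(P) = -3/2 + (P + P)²/4 = -3/2 + (2*P)²/4 = -3/2 + (4*P²)/4 = -3/2 + P²)
l(O) = 1/(-2 + O)
o = -64/7 (o = (3 + 1)*(-2 + 1/(-2 + (-3/2 + (0/1)²))) = 4*(-2 + 1/(-2 + (-3/2 + (0*1)²))) = 4*(-2 + 1/(-2 + (-3/2 + 0²))) = 4*(-2 + 1/(-2 + (-3/2 + 0))) = 4*(-2 + 1/(-2 - 3/2)) = 4*(-2 + 1/(-7/2)) = 4*(-2 - 2/7) = 4*(-16/7) = -64/7 ≈ -9.1429)
(o*(-5))*7 = -64/7*(-5)*7 = (320/7)*7 = 320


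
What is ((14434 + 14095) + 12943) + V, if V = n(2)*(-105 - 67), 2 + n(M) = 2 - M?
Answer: 41816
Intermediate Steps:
n(M) = -M (n(M) = -2 + (2 - M) = -M)
V = 344 (V = (-1*2)*(-105 - 67) = -2*(-172) = 344)
((14434 + 14095) + 12943) + V = ((14434 + 14095) + 12943) + 344 = (28529 + 12943) + 344 = 41472 + 344 = 41816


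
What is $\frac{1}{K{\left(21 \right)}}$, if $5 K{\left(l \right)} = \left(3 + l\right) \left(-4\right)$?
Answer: $- \frac{5}{96} \approx -0.052083$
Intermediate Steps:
$K{\left(l \right)} = - \frac{12}{5} - \frac{4 l}{5}$ ($K{\left(l \right)} = \frac{\left(3 + l\right) \left(-4\right)}{5} = \frac{-12 - 4 l}{5} = - \frac{12}{5} - \frac{4 l}{5}$)
$\frac{1}{K{\left(21 \right)}} = \frac{1}{- \frac{12}{5} - \frac{84}{5}} = \frac{1}{- \frac{96}{5}} = - \frac{5}{96}$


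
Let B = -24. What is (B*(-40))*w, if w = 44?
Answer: 42240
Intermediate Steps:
(B*(-40))*w = -24*(-40)*44 = 960*44 = 42240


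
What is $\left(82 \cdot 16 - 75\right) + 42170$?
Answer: $43407$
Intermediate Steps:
$\left(82 \cdot 16 - 75\right) + 42170 = \left(1312 - 75\right) + 42170 = 1237 + 42170 = 43407$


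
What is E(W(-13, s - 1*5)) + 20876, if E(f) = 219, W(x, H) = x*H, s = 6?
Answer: 21095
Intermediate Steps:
W(x, H) = H*x
E(W(-13, s - 1*5)) + 20876 = 219 + 20876 = 21095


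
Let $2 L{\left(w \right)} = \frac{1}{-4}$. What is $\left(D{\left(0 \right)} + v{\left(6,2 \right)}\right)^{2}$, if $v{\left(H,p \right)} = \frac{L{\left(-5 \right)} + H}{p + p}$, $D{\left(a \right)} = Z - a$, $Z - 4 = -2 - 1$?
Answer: $\frac{6241}{1024} \approx 6.0947$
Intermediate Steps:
$L{\left(w \right)} = - \frac{1}{8}$ ($L{\left(w \right)} = \frac{1}{2 \left(-4\right)} = \frac{1}{2} \left(- \frac{1}{4}\right) = - \frac{1}{8}$)
$Z = 1$ ($Z = 4 - 3 = 1$)
$D{\left(a \right)} = 1 - a$
$v{\left(H,p \right)} = \frac{- \frac{1}{8} + H}{2 p}$ ($v{\left(H,p \right)} = \frac{- \frac{1}{8} + H}{p + p} = \frac{- \frac{1}{8} + H}{2 p}$)
$\left(D{\left(0 \right)} + v{\left(6,2 \right)}\right)^{2} = \left(\left(1 - 0\right) + \frac{-1 + 8 \cdot 6}{16 \cdot 2}\right)^{2} = \left(\left(1 + 0\right) + \frac{1}{16} \cdot \frac{1}{2} \left(-1 + 48\right)\right)^{2} = \left(1 + \frac{1}{16} \cdot \frac{1}{2} \cdot 47\right)^{2} = \left(1 + \frac{47}{32}\right)^{2} = \left(\frac{79}{32}\right)^{2} = \frac{6241}{1024}$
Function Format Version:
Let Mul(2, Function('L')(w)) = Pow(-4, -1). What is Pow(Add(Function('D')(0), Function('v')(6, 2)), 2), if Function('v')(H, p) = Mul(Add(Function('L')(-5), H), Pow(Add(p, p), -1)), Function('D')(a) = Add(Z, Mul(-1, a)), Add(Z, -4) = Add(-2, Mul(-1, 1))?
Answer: Rational(6241, 1024) ≈ 6.0947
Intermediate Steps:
Function('L')(w) = Rational(-1, 8) (Function('L')(w) = Mul(Rational(1, 2), Pow(-4, -1)) = Mul(Rational(1, 2), Rational(-1, 4)) = Rational(-1, 8))
Z = 1 (Z = Add(4, Add(-2, Mul(-1, 1))) = Add(4, Add(-2, -1)) = Add(4, -3) = 1)
Function('D')(a) = Add(1, Mul(-1, a))
Function('v')(H, p) = Mul(Rational(1, 2), Pow(p, -1), Add(Rational(-1, 8), H)) (Function('v')(H, p) = Mul(Add(Rational(-1, 8), H), Pow(Add(p, p), -1)) = Mul(Add(Rational(-1, 8), H), Pow(Mul(2, p), -1)) = Mul(Add(Rational(-1, 8), H), Mul(Rational(1, 2), Pow(p, -1))) = Mul(Rational(1, 2), Pow(p, -1), Add(Rational(-1, 8), H)))
Pow(Add(Function('D')(0), Function('v')(6, 2)), 2) = Pow(Add(Add(1, Mul(-1, 0)), Mul(Rational(1, 16), Pow(2, -1), Add(-1, Mul(8, 6)))), 2) = Pow(Add(Add(1, 0), Mul(Rational(1, 16), Rational(1, 2), Add(-1, 48))), 2) = Pow(Add(1, Mul(Rational(1, 16), Rational(1, 2), 47)), 2) = Pow(Add(1, Rational(47, 32)), 2) = Pow(Rational(79, 32), 2) = Rational(6241, 1024)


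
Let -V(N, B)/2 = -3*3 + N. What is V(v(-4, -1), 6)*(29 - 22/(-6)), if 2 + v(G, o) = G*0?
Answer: 2156/3 ≈ 718.67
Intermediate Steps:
v(G, o) = -2 (v(G, o) = -2 + G*0 = -2 + 0 = -2)
V(N, B) = 18 - 2*N (V(N, B) = -2*(-3*3 + N) = -2*(-9 + N) = 18 - 2*N)
V(v(-4, -1), 6)*(29 - 22/(-6)) = (18 - 2*(-2))*(29 - 22/(-6)) = (18 + 4)*(29 - 22*(-1/6)) = 22*(29 + 11/3) = 22*(98/3) = 2156/3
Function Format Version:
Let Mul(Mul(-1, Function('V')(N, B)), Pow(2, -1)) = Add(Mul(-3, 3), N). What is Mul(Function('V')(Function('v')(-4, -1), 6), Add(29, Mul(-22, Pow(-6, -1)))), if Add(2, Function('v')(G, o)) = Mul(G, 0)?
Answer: Rational(2156, 3) ≈ 718.67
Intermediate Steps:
Function('v')(G, o) = -2 (Function('v')(G, o) = Add(-2, Mul(G, 0)) = Add(-2, 0) = -2)
Function('V')(N, B) = Add(18, Mul(-2, N)) (Function('V')(N, B) = Mul(-2, Add(Mul(-3, 3), N)) = Mul(-2, Add(-9, N)) = Add(18, Mul(-2, N)))
Mul(Function('V')(Function('v')(-4, -1), 6), Add(29, Mul(-22, Pow(-6, -1)))) = Mul(Add(18, Mul(-2, -2)), Add(29, Mul(-22, Pow(-6, -1)))) = Mul(Add(18, 4), Add(29, Mul(-22, Rational(-1, 6)))) = Mul(22, Add(29, Rational(11, 3))) = Mul(22, Rational(98, 3)) = Rational(2156, 3)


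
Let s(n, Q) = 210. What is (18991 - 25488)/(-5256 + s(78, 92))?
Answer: 6497/5046 ≈ 1.2876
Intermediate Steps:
(18991 - 25488)/(-5256 + s(78, 92)) = (18991 - 25488)/(-5256 + 210) = -6497/(-5046) = -6497*(-1/5046) = 6497/5046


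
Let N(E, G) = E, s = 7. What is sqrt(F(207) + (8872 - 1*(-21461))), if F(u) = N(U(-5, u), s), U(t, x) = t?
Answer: 2*sqrt(7582) ≈ 174.15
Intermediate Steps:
F(u) = -5
sqrt(F(207) + (8872 - 1*(-21461))) = sqrt(-5 + (8872 - 1*(-21461))) = sqrt(-5 + (8872 + 21461)) = sqrt(-5 + 30333) = sqrt(30328) = 2*sqrt(7582)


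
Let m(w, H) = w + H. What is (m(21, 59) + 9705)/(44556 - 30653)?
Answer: 9785/13903 ≈ 0.70380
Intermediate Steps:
m(w, H) = H + w
(m(21, 59) + 9705)/(44556 - 30653) = ((59 + 21) + 9705)/(44556 - 30653) = (80 + 9705)/13903 = 9785*(1/13903) = 9785/13903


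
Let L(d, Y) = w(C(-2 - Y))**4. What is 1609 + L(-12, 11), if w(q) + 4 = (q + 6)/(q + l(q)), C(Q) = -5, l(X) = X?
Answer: 18915761/10000 ≈ 1891.6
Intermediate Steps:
w(q) = -4 + (6 + q)/(2*q) (w(q) = -4 + (q + 6)/(q + q) = -4 + (6 + q)/((2*q)) = -4 + (6 + q)*(1/(2*q)) = -4 + (6 + q)/(2*q))
L(d, Y) = 2825761/10000 (L(d, Y) = (-7/2 + 3/(-5))**4 = (-7/2 + 3*(-1/5))**4 = (-7/2 - 3/5)**4 = (-41/10)**4 = 2825761/10000)
1609 + L(-12, 11) = 1609 + 2825761/10000 = 18915761/10000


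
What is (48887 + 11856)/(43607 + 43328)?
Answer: 60743/86935 ≈ 0.69872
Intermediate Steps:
(48887 + 11856)/(43607 + 43328) = 60743/86935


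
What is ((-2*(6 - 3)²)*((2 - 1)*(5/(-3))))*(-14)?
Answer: -420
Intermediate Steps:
((-2*(6 - 3)²)*((2 - 1)*(5/(-3))))*(-14) = ((-2*3²)*(1*(5*(-⅓))))*(-14) = ((-2*9)*(1*(-5/3)))*(-14) = -18*(-5/3)*(-14) = 30*(-14) = -420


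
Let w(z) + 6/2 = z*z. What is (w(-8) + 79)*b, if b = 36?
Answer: 5040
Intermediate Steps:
w(z) = -3 + z**2 (w(z) = -3 + z*z = -3 + z**2)
(w(-8) + 79)*b = ((-3 + (-8)**2) + 79)*36 = ((-3 + 64) + 79)*36 = (61 + 79)*36 = 140*36 = 5040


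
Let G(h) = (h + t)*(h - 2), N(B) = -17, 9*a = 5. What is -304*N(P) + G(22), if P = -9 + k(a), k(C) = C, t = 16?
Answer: 5928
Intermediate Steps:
a = 5/9 (a = (⅑)*5 = 5/9 ≈ 0.55556)
P = -76/9 (P = -9 + 5/9 = -76/9 ≈ -8.4444)
G(h) = (-2 + h)*(16 + h) (G(h) = (h + 16)*(h - 2) = (16 + h)*(-2 + h) = (-2 + h)*(16 + h))
-304*N(P) + G(22) = -304*(-17) + (-32 + 22² + 14*22) = 5168 + (-32 + 484 + 308) = 5168 + 760 = 5928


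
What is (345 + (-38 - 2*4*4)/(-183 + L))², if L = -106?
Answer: 9955050625/83521 ≈ 1.1919e+5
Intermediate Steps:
(345 + (-38 - 2*4*4)/(-183 + L))² = (345 + (-38 - 2*4*4)/(-183 - 106))² = (345 + (-38 - 8*4)/(-289))² = (345 + (-38 - 32)*(-1/289))² = (345 - 70*(-1/289))² = (345 + 70/289)² = (99775/289)² = 9955050625/83521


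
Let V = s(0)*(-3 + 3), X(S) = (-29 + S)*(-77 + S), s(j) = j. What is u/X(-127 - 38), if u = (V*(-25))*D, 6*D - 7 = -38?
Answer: 0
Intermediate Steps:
D = -31/6 (D = 7/6 + (1/6)*(-38) = 7/6 - 19/3 = -31/6 ≈ -5.1667)
X(S) = (-77 + S)*(-29 + S)
V = 0 (V = 0*(-3 + 3) = 0*0 = 0)
u = 0 (u = (0*(-25))*(-31/6) = 0*(-31/6) = 0)
u/X(-127 - 38) = 0/(2233 + (-127 - 38)**2 - 106*(-127 - 38)) = 0/(2233 + (-165)**2 - 106*(-165)) = 0/(2233 + 27225 + 17490) = 0/46948 = 0*(1/46948) = 0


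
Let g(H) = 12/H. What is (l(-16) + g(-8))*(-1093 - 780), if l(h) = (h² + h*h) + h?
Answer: -1852397/2 ≈ -9.2620e+5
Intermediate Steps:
l(h) = h + 2*h² (l(h) = (h² + h²) + h = 2*h² + h = h + 2*h²)
(l(-16) + g(-8))*(-1093 - 780) = (-16*(1 + 2*(-16)) + 12/(-8))*(-1093 - 780) = (-16*(1 - 32) + 12*(-⅛))*(-1873) = (-16*(-31) - 3/2)*(-1873) = (496 - 3/2)*(-1873) = (989/2)*(-1873) = -1852397/2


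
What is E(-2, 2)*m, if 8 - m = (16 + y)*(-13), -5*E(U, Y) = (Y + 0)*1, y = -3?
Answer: -354/5 ≈ -70.800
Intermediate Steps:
E(U, Y) = -Y/5 (E(U, Y) = -(Y + 0)/5 = -Y/5)
m = 177 (m = 8 - (16 - 3)*(-13) = 8 - 13*(-13) = 8 - 1*(-169) = 8 + 169 = 177)
E(-2, 2)*m = -1/5*2*177 = -2/5*177 = -354/5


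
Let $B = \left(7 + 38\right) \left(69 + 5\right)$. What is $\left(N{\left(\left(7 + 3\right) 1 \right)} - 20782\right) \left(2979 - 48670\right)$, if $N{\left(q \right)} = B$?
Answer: $797399332$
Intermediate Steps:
$B = 3330$ ($B = 45 \cdot 74 = 3330$)
$N{\left(q \right)} = 3330$
$\left(N{\left(\left(7 + 3\right) 1 \right)} - 20782\right) \left(2979 - 48670\right) = \left(3330 - 20782\right) \left(2979 - 48670\right) = \left(-17452\right) \left(-45691\right) = 797399332$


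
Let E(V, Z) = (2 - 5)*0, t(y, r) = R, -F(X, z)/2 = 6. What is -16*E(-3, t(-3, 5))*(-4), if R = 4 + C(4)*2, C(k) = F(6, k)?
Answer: 0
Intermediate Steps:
F(X, z) = -12 (F(X, z) = -2*6 = -12)
C(k) = -12
R = -20 (R = 4 - 12*2 = 4 - 24 = -20)
t(y, r) = -20
E(V, Z) = 0 (E(V, Z) = -3*0 = 0)
-16*E(-3, t(-3, 5))*(-4) = -16*0*(-4) = 0*(-4) = 0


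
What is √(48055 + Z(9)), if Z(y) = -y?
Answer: √48046 ≈ 219.19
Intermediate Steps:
√(48055 + Z(9)) = √(48055 - 1*9) = √(48055 - 9) = √48046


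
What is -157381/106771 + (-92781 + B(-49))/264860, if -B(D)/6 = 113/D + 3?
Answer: -51590696327/28279367060 ≈ -1.8243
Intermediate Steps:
B(D) = -18 - 678/D (B(D) = -6*(113/D + 3) = -6*(3 + 113/D) = -18 - 678/D)
-157381/106771 + (-92781 + B(-49))/264860 = -157381/106771 + (-92781 + (-18 - 678/(-49)))/264860 = -157381*1/106771 + (-92781 + (-18 - 678*(-1/49)))*(1/264860) = -22483/15253 + (-92781 + (-18 + 678/49))*(1/264860) = -22483/15253 + (-92781 - 204/49)*(1/264860) = -22483/15253 - 4546473/49*1/264860 = -22483/15253 - 4546473/12978140 = -51590696327/28279367060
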